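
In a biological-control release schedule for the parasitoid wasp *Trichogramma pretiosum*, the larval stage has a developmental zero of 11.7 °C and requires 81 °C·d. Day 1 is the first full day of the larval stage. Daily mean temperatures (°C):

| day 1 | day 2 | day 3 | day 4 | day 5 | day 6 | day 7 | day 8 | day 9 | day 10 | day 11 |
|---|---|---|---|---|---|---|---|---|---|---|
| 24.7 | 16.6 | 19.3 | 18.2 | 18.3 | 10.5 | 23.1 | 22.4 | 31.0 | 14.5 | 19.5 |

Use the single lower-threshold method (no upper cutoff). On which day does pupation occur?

Daily DD above 11.7 °C: 13.0, 4.9, 7.6, 6.5, 6.6, 0.0, 11.4, 10.7, 19.3, 2.8, 7.8.
Cumulative: 13.0, 17.9, 25.5, 32.0, 38.6, 38.6, 50.0, 60.7, 80.0, 82.8, 90.6.
The total first reaches 81 DD on day 10.

day 10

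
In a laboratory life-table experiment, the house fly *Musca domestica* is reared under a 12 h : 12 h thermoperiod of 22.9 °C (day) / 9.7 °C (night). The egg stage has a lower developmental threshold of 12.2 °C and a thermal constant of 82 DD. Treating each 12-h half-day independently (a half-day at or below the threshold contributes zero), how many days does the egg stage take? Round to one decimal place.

15.3 days

Day half: max(0, 22.9 − 12.2) × 0.5 = 10.7 × 0.5 = 5.35 DD.
Night half: max(0, 9.7 − 12.2) × 0.5 = 0.0 × 0.5 = 0.00 DD.
Per 24 h: 5.35 DD/day.
Duration = 82 / 5.35 = 15.327 ≈ 15.3 days.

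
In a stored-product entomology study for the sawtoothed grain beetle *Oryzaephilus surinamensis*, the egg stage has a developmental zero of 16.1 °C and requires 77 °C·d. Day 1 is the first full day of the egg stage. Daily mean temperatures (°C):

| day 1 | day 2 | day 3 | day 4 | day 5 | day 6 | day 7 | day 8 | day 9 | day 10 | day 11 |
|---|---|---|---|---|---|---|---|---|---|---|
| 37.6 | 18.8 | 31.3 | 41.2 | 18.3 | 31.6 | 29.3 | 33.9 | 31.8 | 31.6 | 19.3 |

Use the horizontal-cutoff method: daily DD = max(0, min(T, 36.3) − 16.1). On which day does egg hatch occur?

Daily DD above 16.1 °C (capped at 20.2): 20.2, 2.7, 15.2, 20.2, 2.2, 15.5, 13.2, 17.8, 15.7, 15.5, 3.2.
Cumulative: 20.2, 22.9, 38.1, 58.3, 60.5, 76.0, 89.2, 107.0, 122.7, 138.2, 141.4.
The total first reaches 77 DD on day 7.

day 7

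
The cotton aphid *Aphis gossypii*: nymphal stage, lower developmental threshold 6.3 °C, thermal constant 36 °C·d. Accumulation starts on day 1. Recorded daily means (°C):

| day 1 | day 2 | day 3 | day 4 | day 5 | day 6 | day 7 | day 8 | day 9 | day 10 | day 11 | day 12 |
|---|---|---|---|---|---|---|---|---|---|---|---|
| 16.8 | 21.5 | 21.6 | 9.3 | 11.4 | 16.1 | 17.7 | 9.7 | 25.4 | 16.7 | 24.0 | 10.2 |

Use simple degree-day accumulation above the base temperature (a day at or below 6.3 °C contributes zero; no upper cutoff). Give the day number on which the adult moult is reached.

day 3

Daily DD above 6.3 °C: 10.5, 15.2, 15.3, 3.0, 5.1, 9.8, 11.4, 3.4, 19.1, 10.4, 17.7, 3.9.
Cumulative: 10.5, 25.7, 41.0, 44.0, 49.1, 58.9, 70.3, 73.7, 92.8, 103.2, 120.9, 124.8.
The total first reaches 36 DD on day 3.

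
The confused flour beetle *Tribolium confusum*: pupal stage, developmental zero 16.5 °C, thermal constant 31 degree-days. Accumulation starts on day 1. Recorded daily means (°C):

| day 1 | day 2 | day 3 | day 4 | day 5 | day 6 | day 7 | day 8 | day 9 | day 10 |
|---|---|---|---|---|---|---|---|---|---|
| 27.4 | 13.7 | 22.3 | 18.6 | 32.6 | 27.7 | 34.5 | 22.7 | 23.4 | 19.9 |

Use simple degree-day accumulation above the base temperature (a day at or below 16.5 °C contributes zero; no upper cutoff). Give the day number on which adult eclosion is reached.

Daily DD above 16.5 °C: 10.9, 0.0, 5.8, 2.1, 16.1, 11.2, 18.0, 6.2, 6.9, 3.4.
Cumulative: 10.9, 10.9, 16.7, 18.8, 34.9, 46.1, 64.1, 70.3, 77.2, 80.6.
The total first reaches 31 DD on day 5.

day 5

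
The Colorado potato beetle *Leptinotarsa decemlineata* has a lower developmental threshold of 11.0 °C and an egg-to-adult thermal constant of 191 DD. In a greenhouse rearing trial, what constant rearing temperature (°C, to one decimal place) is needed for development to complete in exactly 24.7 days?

18.7 °C

Required daily accumulation = 191 / 24.7 = 7.733 DD/day.
T = T_base + 7.733 = 11.0 + 7.733 = 18.733 ≈ 18.7 °C.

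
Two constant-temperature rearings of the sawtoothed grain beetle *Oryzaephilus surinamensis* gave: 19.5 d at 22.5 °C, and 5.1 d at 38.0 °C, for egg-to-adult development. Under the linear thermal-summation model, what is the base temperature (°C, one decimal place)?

17.0 °C

Equal thermal constants: D₁(T₁ − T_b) = D₂(T₂ − T_b).
19.5·(22.5 − T_b) = 5.1·(38.0 − T_b)
T_b = (19.5·22.5 − 5.1·38.0) / (19.5 − 5.1) = 244.95 / 14.4 = 17.010 °C ≈ 17.0 °C.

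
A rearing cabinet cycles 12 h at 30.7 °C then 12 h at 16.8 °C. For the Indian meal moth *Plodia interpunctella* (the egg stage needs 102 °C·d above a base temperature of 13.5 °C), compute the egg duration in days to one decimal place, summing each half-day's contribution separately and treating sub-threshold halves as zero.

Day half: max(0, 30.7 − 13.5) × 0.5 = 17.2 × 0.5 = 8.60 DD.
Night half: max(0, 16.8 − 13.5) × 0.5 = 3.3 × 0.5 = 1.65 DD.
Per 24 h: 10.25 DD/day.
Duration = 102 / 10.25 = 9.951 ≈ 10.0 days.

10.0 days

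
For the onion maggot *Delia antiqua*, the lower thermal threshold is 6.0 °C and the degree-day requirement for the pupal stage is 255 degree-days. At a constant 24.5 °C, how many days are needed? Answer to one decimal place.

13.8 days

Daily accumulation = 24.5 − 6.0 = 18.5 DD/day.
Duration = 255 / 18.5 = 13.784 ≈ 13.8 days.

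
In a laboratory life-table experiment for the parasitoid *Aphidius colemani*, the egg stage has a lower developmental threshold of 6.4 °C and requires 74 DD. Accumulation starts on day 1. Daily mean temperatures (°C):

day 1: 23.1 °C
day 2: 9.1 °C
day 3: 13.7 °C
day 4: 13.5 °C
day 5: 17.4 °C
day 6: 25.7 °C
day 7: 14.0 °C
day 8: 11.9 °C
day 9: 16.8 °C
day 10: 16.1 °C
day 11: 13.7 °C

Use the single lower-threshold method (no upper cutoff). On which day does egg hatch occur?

day 8

Daily DD above 6.4 °C: 16.7, 2.7, 7.3, 7.1, 11.0, 19.3, 7.6, 5.5, 10.4, 9.7, 7.3.
Cumulative: 16.7, 19.4, 26.7, 33.8, 44.8, 64.1, 71.7, 77.2, 87.6, 97.3, 104.6.
The total first reaches 74 DD on day 8.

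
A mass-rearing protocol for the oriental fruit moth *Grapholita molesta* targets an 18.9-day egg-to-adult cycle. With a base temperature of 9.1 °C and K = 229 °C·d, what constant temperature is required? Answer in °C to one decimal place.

21.2 °C

Required daily accumulation = 229 / 18.9 = 12.116 DD/day.
T = T_base + 12.116 = 9.1 + 12.116 = 21.216 ≈ 21.2 °C.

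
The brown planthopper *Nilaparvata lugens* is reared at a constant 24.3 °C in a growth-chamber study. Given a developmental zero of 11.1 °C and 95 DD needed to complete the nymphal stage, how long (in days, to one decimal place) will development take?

7.2 days

Daily accumulation = 24.3 − 11.1 = 13.2 DD/day.
Duration = 95 / 13.2 = 7.197 ≈ 7.2 days.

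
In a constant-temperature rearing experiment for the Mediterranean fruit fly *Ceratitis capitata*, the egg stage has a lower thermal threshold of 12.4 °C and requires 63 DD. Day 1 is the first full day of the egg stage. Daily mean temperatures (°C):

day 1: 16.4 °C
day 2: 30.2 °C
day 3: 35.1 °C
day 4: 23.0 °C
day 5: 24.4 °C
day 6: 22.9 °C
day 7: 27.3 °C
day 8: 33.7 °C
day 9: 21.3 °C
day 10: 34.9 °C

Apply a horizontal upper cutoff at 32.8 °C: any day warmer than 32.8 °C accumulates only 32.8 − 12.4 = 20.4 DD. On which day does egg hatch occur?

day 5

Daily DD above 12.4 °C (capped at 20.4): 4.0, 17.8, 20.4, 10.6, 12.0, 10.5, 14.9, 20.4, 8.9, 20.4.
Cumulative: 4.0, 21.8, 42.2, 52.8, 64.8, 75.3, 90.2, 110.6, 119.5, 139.9.
The total first reaches 63 DD on day 5.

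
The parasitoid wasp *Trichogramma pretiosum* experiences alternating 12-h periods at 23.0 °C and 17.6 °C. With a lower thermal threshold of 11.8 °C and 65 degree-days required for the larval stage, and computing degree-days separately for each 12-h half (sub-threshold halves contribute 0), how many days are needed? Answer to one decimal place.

7.6 days

Day half: max(0, 23.0 − 11.8) × 0.5 = 11.2 × 0.5 = 5.60 DD.
Night half: max(0, 17.6 − 11.8) × 0.5 = 5.8 × 0.5 = 2.90 DD.
Per 24 h: 8.50 DD/day.
Duration = 65 / 8.50 = 7.647 ≈ 7.6 days.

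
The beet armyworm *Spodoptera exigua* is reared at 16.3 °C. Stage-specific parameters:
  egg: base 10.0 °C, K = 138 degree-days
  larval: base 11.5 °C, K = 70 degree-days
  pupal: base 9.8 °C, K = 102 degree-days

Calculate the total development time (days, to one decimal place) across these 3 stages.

egg: 138 / (16.3 − 10.0) = 138 / 6.3 = 21.905 d.
larval: 70 / (16.3 − 11.5) = 70 / 4.8 = 14.583 d.
pupal: 102 / (16.3 − 9.8) = 102 / 6.5 = 15.692 d.
Sum = 52.180 ≈ 52.2 days.

52.2 days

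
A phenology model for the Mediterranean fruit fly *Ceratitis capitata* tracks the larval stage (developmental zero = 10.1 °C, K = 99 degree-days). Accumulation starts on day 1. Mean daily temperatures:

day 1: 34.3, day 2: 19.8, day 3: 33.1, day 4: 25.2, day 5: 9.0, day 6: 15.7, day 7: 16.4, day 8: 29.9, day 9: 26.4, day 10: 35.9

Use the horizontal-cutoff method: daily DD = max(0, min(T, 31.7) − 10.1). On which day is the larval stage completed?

day 8

Daily DD above 10.1 °C (capped at 21.6): 21.6, 9.7, 21.6, 15.1, 0.0, 5.6, 6.3, 19.8, 16.3, 21.6.
Cumulative: 21.6, 31.3, 52.9, 68.0, 68.0, 73.6, 79.9, 99.7, 116.0, 137.6.
The total first reaches 99 DD on day 8.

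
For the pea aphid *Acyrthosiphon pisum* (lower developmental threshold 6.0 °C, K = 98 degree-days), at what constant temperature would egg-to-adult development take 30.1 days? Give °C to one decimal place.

9.3 °C

Required daily accumulation = 98 / 30.1 = 3.256 DD/day.
T = T_base + 3.256 = 6.0 + 3.256 = 9.256 ≈ 9.3 °C.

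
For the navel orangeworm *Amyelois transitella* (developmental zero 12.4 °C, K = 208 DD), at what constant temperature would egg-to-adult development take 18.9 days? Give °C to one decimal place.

Required daily accumulation = 208 / 18.9 = 11.005 DD/day.
T = T_base + 11.005 = 12.4 + 11.005 = 23.405 ≈ 23.4 °C.

23.4 °C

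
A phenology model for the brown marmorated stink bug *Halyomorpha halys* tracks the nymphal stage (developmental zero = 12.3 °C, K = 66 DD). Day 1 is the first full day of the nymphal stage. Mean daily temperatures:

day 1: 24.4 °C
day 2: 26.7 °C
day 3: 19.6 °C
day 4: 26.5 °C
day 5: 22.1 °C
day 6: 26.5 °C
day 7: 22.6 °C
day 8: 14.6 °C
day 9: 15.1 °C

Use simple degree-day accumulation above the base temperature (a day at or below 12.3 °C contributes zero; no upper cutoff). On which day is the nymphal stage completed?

Daily DD above 12.3 °C: 12.1, 14.4, 7.3, 14.2, 9.8, 14.2, 10.3, 2.3, 2.8.
Cumulative: 12.1, 26.5, 33.8, 48.0, 57.8, 72.0, 82.3, 84.6, 87.4.
The total first reaches 66 DD on day 6.

day 6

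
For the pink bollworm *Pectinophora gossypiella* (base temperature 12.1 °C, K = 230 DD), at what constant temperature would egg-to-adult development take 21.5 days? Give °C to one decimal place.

22.8 °C

Required daily accumulation = 230 / 21.5 = 10.698 DD/day.
T = T_base + 10.698 = 12.1 + 10.698 = 22.798 ≈ 22.8 °C.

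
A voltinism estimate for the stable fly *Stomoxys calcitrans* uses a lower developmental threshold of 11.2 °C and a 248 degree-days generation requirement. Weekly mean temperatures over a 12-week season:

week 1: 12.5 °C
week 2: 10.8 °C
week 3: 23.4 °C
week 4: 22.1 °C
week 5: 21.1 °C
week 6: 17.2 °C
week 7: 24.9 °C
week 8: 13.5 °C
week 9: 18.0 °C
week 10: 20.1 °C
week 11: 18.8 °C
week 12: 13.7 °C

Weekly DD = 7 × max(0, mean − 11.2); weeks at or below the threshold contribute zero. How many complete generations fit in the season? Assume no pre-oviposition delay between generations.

Weekly DD (7 × max(0, T̄ − 11.2)): 9.1, 0.0, 85.4, 76.3, 69.3, 42.0, 95.9, 16.1, 47.6, 62.3, 53.2, 17.5.
Season total = 574.7 DD.
Complete generations = ⌊574.7 / 248⌋ = 2.

2 generations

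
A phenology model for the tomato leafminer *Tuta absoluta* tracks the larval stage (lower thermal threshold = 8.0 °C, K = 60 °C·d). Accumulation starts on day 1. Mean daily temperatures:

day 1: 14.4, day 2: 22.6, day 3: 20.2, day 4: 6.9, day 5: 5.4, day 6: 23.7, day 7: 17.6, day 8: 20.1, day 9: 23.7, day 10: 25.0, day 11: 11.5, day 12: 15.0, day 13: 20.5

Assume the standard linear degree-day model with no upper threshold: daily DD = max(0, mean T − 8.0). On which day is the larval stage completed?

day 8

Daily DD above 8.0 °C: 6.4, 14.6, 12.2, 0.0, 0.0, 15.7, 9.6, 12.1, 15.7, 17.0, 3.5, 7.0, 12.5.
Cumulative: 6.4, 21.0, 33.2, 33.2, 33.2, 48.9, 58.5, 70.6, 86.3, 103.3, 106.8, 113.8, 126.3.
The total first reaches 60 DD on day 8.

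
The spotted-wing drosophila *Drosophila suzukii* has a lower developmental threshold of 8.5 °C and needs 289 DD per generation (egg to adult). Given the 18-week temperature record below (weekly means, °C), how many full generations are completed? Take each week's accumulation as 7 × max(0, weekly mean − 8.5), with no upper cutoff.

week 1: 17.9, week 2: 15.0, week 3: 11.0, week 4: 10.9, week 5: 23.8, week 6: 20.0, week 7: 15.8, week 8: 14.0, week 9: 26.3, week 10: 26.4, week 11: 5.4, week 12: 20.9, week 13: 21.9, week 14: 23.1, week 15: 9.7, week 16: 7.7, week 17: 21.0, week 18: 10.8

3 generations

Weekly DD (7 × max(0, T̄ − 8.5)): 65.8, 45.5, 17.5, 16.8, 107.1, 80.5, 51.1, 38.5, 124.6, 125.3, 0.0, 86.8, 93.8, 102.2, 8.4, 0.0, 87.5, 16.1.
Season total = 1067.5 DD.
Complete generations = ⌊1067.5 / 289⌋ = 3.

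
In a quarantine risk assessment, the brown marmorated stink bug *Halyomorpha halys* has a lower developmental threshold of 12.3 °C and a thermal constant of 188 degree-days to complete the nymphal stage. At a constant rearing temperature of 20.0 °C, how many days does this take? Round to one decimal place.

24.4 days

Daily accumulation = 20.0 − 12.3 = 7.7 DD/day.
Duration = 188 / 7.7 = 24.416 ≈ 24.4 days.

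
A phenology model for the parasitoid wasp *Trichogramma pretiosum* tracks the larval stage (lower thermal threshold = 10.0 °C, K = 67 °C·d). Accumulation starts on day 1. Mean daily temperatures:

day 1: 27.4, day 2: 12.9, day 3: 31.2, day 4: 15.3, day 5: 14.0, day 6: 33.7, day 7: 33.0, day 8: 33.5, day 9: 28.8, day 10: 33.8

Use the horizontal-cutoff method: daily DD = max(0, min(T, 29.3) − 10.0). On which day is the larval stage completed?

Daily DD above 10.0 °C (capped at 19.3): 17.4, 2.9, 19.3, 5.3, 4.0, 19.3, 19.3, 19.3, 18.8, 19.3.
Cumulative: 17.4, 20.3, 39.6, 44.9, 48.9, 68.2, 87.5, 106.8, 125.6, 144.9.
The total first reaches 67 DD on day 6.

day 6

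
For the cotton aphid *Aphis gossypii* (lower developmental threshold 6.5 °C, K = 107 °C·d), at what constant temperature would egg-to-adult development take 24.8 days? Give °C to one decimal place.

Required daily accumulation = 107 / 24.8 = 4.315 DD/day.
T = T_base + 4.315 = 6.5 + 4.315 = 10.815 ≈ 10.8 °C.

10.8 °C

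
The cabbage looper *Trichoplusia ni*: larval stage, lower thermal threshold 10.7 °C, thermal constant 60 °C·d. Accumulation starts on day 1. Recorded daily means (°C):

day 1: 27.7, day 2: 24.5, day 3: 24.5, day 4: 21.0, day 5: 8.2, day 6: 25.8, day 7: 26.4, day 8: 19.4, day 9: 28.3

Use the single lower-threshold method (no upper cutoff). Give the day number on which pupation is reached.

day 6

Daily DD above 10.7 °C: 17.0, 13.8, 13.8, 10.3, 0.0, 15.1, 15.7, 8.7, 17.6.
Cumulative: 17.0, 30.8, 44.6, 54.9, 54.9, 70.0, 85.7, 94.4, 112.0.
The total first reaches 60 DD on day 6.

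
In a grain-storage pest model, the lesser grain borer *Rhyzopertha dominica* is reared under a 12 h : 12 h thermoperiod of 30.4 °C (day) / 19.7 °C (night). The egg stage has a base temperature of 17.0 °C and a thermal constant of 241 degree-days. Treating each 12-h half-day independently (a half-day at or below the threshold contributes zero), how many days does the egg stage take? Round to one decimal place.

29.9 days

Day half: max(0, 30.4 − 17.0) × 0.5 = 13.4 × 0.5 = 6.70 DD.
Night half: max(0, 19.7 − 17.0) × 0.5 = 2.7 × 0.5 = 1.35 DD.
Per 24 h: 8.05 DD/day.
Duration = 241 / 8.05 = 29.938 ≈ 29.9 days.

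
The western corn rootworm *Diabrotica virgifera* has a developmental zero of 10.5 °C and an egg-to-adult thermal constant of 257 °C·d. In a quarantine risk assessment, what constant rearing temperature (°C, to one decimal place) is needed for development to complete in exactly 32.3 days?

Required daily accumulation = 257 / 32.3 = 7.957 DD/day.
T = T_base + 7.957 = 10.5 + 7.957 = 18.457 ≈ 18.5 °C.

18.5 °C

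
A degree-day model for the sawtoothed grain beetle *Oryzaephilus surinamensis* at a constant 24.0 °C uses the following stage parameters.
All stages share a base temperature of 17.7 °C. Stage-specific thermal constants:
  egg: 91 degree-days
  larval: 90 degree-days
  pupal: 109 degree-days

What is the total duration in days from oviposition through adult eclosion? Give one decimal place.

Daily accumulation at 24.0 °C = 24.0 − 17.7 = 6.3 DD/day.
Total K = 91 + 90 + 109 = 290 DD.
Total duration = 290 / 6.3 = 46.032 ≈ 46.0 days.

46.0 days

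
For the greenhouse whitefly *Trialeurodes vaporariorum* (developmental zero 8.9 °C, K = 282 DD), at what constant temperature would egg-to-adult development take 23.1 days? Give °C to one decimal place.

Required daily accumulation = 282 / 23.1 = 12.208 DD/day.
T = T_base + 12.208 = 8.9 + 12.208 = 21.108 ≈ 21.1 °C.

21.1 °C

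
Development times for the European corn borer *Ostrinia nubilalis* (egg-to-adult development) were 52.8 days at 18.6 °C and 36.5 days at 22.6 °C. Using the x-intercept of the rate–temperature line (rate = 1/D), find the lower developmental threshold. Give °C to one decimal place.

9.6 °C

Linear rate model ⇒ the product D·(T − T_b) is constant across temperatures.
52.8·(18.6 − T_b) = 36.5·(22.6 − T_b)
T_b = (52.8·18.6 − 36.5·22.6) / (52.8 − 36.5) = 157.18 / 16.3 = 9.643 °C ≈ 9.6 °C.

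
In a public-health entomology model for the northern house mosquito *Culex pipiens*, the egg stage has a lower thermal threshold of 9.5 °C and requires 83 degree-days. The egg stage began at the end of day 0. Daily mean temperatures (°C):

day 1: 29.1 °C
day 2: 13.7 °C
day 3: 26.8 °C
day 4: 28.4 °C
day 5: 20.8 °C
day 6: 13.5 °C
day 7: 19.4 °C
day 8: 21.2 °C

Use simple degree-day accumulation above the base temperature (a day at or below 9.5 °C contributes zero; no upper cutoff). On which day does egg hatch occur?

day 7

Daily DD above 9.5 °C: 19.6, 4.2, 17.3, 18.9, 11.3, 4.0, 9.9, 11.7.
Cumulative: 19.6, 23.8, 41.1, 60.0, 71.3, 75.3, 85.2, 96.9.
The total first reaches 83 DD on day 7.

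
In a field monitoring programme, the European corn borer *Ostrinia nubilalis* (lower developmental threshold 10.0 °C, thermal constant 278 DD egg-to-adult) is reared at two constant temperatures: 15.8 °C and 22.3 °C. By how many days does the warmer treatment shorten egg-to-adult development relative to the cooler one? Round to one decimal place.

At 15.8 °C: 278 / (15.8 − 10.0) = 278 / 5.8 = 47.931 d.
At 22.3 °C: 278 / (22.3 − 10.0) = 278 / 12.3 = 22.602 d.
Difference = |47.931 − 22.602| = 25.329 ≈ 25.3 days.

25.3 days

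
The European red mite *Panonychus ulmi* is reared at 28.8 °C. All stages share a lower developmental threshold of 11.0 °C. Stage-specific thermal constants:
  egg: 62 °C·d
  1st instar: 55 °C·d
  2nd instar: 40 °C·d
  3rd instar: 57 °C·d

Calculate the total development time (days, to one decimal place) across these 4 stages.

12.0 days

Daily accumulation at 28.8 °C = 28.8 − 11.0 = 17.8 DD/day.
Total K = 62 + 55 + 40 + 57 = 214 DD.
Total duration = 214 / 17.8 = 12.022 ≈ 12.0 days.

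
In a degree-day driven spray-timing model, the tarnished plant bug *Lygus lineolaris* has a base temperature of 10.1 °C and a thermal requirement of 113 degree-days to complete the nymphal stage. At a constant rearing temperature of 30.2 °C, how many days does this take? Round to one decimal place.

5.6 days

Daily accumulation = 30.2 − 10.1 = 20.1 DD/day.
Duration = 113 / 20.1 = 5.622 ≈ 5.6 days.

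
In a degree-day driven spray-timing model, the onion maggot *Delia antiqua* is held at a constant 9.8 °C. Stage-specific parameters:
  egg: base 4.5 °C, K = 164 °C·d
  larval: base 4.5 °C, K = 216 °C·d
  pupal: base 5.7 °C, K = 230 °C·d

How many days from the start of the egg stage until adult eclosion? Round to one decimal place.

egg: 164 / (9.8 − 4.5) = 164 / 5.3 = 30.943 d.
larval: 216 / (9.8 − 4.5) = 216 / 5.3 = 40.755 d.
pupal: 230 / (9.8 − 5.7) = 230 / 4.1 = 56.098 d.
Sum = 127.796 ≈ 127.8 days.

127.8 days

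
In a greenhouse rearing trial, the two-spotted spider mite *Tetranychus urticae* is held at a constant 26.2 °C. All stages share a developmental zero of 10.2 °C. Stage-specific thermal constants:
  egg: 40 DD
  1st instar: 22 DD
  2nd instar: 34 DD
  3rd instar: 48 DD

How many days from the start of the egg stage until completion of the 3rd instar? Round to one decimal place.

Daily accumulation at 26.2 °C = 26.2 − 10.2 = 16.0 DD/day.
Total K = 40 + 22 + 34 + 48 = 144 DD.
Total duration = 144 / 16.0 = 9.000 ≈ 9.0 days.

9.0 days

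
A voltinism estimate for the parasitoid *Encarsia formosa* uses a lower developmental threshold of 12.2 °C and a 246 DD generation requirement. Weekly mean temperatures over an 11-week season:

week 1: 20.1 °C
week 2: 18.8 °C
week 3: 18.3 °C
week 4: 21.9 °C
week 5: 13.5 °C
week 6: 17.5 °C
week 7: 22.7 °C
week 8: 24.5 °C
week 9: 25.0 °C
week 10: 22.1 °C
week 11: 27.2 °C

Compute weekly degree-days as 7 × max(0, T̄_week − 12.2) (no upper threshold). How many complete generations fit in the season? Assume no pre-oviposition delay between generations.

Weekly DD (7 × max(0, T̄ − 12.2)): 55.3, 46.2, 42.7, 67.9, 9.1, 37.1, 73.5, 86.1, 89.6, 69.3, 105.0.
Season total = 681.8 DD.
Complete generations = ⌊681.8 / 246⌋ = 2.

2 generations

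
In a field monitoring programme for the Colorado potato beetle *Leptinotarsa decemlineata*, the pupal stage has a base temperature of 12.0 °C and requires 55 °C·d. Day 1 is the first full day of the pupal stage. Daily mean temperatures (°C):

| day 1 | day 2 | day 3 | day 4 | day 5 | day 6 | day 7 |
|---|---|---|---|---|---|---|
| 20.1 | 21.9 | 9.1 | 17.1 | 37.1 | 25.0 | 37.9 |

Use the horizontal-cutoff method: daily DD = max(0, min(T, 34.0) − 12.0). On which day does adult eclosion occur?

Daily DD above 12.0 °C (capped at 22.0): 8.1, 9.9, 0.0, 5.1, 22.0, 13.0, 22.0.
Cumulative: 8.1, 18.0, 18.0, 23.1, 45.1, 58.1, 80.1.
The total first reaches 55 DD on day 6.

day 6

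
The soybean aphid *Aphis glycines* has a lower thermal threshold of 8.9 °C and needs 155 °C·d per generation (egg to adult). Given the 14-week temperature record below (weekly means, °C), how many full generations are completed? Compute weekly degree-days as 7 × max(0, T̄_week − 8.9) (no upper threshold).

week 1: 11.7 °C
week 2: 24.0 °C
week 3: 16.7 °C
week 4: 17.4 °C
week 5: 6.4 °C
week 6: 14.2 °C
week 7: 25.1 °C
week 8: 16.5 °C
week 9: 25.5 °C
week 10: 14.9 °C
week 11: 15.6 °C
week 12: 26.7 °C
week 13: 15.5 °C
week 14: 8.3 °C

5 generations

Weekly DD (7 × max(0, T̄ − 8.9)): 19.6, 105.7, 54.6, 59.5, 0.0, 37.1, 113.4, 53.2, 116.2, 42.0, 46.9, 124.6, 46.2, 0.0.
Season total = 819.0 DD.
Complete generations = ⌊819.0 / 155⌋ = 5.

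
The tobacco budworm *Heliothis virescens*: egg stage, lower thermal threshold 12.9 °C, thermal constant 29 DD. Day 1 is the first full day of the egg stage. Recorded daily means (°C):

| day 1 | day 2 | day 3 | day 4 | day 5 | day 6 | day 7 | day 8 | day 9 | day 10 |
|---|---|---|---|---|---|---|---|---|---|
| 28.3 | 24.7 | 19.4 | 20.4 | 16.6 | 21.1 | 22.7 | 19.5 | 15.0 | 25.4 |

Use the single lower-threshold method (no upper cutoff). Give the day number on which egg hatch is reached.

Daily DD above 12.9 °C: 15.4, 11.8, 6.5, 7.5, 3.7, 8.2, 9.8, 6.6, 2.1, 12.5.
Cumulative: 15.4, 27.2, 33.7, 41.2, 44.9, 53.1, 62.9, 69.5, 71.6, 84.1.
The total first reaches 29 DD on day 3.

day 3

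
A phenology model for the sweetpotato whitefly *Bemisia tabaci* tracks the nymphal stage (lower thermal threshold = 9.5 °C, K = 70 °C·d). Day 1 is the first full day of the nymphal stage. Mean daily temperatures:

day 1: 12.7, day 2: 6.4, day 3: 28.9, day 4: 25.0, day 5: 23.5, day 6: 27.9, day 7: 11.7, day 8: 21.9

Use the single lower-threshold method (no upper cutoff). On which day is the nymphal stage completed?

Daily DD above 9.5 °C: 3.2, 0.0, 19.4, 15.5, 14.0, 18.4, 2.2, 12.4.
Cumulative: 3.2, 3.2, 22.6, 38.1, 52.1, 70.5, 72.7, 85.1.
The total first reaches 70 DD on day 6.

day 6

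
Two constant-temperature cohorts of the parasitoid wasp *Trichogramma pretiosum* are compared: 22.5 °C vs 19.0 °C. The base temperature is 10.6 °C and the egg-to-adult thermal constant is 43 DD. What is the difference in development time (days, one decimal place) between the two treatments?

At 22.5 °C: 43 / (22.5 − 10.6) = 43 / 11.9 = 3.613 d.
At 19.0 °C: 43 / (19.0 − 10.6) = 43 / 8.4 = 5.119 d.
Difference = |3.613 − 5.119| = 1.506 ≈ 1.5 days.

1.5 days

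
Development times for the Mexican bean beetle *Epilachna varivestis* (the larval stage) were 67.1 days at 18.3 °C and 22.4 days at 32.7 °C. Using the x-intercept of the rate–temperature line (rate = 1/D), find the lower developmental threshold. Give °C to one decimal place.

11.1 °C

Linear rate model ⇒ the product D·(T − T_b) is constant across temperatures.
67.1·(18.3 − T_b) = 22.4·(32.7 − T_b)
T_b = (67.1·18.3 − 22.4·32.7) / (67.1 − 22.4) = 495.45 / 44.7 = 11.084 °C ≈ 11.1 °C.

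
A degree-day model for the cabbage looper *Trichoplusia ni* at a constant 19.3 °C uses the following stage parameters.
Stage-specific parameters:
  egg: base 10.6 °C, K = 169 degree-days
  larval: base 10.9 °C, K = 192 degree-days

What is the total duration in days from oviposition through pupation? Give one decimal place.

42.3 days

egg: 169 / (19.3 − 10.6) = 169 / 8.7 = 19.425 d.
larval: 192 / (19.3 − 10.9) = 192 / 8.4 = 22.857 d.
Sum = 42.282 ≈ 42.3 days.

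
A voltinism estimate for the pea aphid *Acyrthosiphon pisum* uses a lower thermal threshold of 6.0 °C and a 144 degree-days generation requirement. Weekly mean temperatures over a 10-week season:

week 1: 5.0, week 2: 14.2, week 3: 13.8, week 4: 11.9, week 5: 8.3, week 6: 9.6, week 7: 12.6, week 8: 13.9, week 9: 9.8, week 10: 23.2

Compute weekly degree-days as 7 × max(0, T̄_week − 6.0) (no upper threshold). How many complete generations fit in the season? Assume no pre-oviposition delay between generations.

Weekly DD (7 × max(0, T̄ − 6.0)): 0.0, 57.4, 54.6, 41.3, 16.1, 25.2, 46.2, 55.3, 26.6, 120.4.
Season total = 443.1 DD.
Complete generations = ⌊443.1 / 144⌋ = 3.

3 generations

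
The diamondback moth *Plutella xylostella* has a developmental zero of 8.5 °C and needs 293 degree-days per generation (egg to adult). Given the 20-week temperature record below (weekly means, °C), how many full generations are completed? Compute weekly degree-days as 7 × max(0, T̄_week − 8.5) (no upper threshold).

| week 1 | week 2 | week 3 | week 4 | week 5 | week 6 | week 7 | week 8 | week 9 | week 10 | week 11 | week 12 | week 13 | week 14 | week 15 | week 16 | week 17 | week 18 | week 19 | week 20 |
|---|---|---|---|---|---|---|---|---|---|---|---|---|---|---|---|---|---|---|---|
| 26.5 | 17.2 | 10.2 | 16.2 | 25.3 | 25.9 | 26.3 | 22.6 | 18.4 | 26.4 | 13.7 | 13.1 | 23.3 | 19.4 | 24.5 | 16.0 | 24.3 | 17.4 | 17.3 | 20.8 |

Weekly DD (7 × max(0, T̄ − 8.5)): 126.0, 60.9, 11.9, 53.9, 117.6, 121.8, 124.6, 98.7, 69.3, 125.3, 36.4, 32.2, 103.6, 76.3, 112.0, 52.5, 110.6, 62.3, 61.6, 86.1.
Season total = 1643.6 DD.
Complete generations = ⌊1643.6 / 293⌋ = 5.

5 generations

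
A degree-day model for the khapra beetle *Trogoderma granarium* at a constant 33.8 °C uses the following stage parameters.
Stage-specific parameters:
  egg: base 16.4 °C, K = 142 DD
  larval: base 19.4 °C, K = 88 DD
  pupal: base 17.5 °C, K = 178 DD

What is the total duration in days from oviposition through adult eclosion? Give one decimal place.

egg: 142 / (33.8 − 16.4) = 142 / 17.4 = 8.161 d.
larval: 88 / (33.8 − 19.4) = 88 / 14.4 = 6.111 d.
pupal: 178 / (33.8 − 17.5) = 178 / 16.3 = 10.920 d.
Sum = 25.192 ≈ 25.2 days.

25.2 days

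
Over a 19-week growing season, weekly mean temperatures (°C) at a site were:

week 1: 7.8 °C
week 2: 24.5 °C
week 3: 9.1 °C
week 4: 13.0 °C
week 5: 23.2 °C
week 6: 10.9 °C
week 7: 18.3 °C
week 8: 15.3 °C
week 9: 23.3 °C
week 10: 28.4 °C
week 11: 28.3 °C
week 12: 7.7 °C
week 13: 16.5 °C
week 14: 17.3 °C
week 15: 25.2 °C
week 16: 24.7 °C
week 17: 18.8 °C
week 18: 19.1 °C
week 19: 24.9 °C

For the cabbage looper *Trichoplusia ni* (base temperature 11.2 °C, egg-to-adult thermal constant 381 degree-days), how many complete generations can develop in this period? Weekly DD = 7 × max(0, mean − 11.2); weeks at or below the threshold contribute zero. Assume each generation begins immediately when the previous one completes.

Weekly DD (7 × max(0, T̄ − 11.2)): 0.0, 93.1, 0.0, 12.6, 84.0, 0.0, 49.7, 28.7, 84.7, 120.4, 119.7, 0.0, 37.1, 42.7, 98.0, 94.5, 53.2, 55.3, 95.9.
Season total = 1069.6 DD.
Complete generations = ⌊1069.6 / 381⌋ = 2.

2 generations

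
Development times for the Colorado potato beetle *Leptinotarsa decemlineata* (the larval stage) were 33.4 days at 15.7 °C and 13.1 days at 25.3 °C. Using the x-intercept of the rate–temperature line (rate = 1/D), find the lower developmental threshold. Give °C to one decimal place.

9.5 °C

Linear rate model ⇒ the product D·(T − T_b) is constant across temperatures.
33.4·(15.7 − T_b) = 13.1·(25.3 − T_b)
T_b = (33.4·15.7 − 13.1·25.3) / (33.4 − 13.1) = 192.95 / 20.3 = 9.505 °C ≈ 9.5 °C.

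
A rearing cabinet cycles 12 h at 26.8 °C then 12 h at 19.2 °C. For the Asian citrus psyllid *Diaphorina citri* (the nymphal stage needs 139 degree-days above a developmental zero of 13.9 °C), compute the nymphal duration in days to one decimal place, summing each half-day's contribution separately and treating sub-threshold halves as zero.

Day half: max(0, 26.8 − 13.9) × 0.5 = 12.9 × 0.5 = 6.45 DD.
Night half: max(0, 19.2 − 13.9) × 0.5 = 5.3 × 0.5 = 2.65 DD.
Per 24 h: 9.10 DD/day.
Duration = 139 / 9.10 = 15.275 ≈ 15.3 days.

15.3 days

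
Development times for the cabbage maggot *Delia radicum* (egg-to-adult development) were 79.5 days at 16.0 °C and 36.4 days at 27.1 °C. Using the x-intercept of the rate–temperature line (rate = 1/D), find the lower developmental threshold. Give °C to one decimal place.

Linear rate model ⇒ the product D·(T − T_b) is constant across temperatures.
79.5·(16.0 − T_b) = 36.4·(27.1 − T_b)
T_b = (79.5·16.0 − 36.4·27.1) / (79.5 − 36.4) = 285.56 / 43.1 = 6.626 °C ≈ 6.6 °C.

6.6 °C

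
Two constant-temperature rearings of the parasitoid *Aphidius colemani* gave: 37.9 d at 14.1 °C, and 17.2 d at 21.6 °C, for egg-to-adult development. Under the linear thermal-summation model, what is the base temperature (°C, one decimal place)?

7.9 °C

Equal thermal constants: D₁(T₁ − T_b) = D₂(T₂ − T_b).
37.9·(14.1 − T_b) = 17.2·(21.6 − T_b)
T_b = (37.9·14.1 − 17.2·21.6) / (37.9 − 17.2) = 162.87 / 20.7 = 7.868 °C ≈ 7.9 °C.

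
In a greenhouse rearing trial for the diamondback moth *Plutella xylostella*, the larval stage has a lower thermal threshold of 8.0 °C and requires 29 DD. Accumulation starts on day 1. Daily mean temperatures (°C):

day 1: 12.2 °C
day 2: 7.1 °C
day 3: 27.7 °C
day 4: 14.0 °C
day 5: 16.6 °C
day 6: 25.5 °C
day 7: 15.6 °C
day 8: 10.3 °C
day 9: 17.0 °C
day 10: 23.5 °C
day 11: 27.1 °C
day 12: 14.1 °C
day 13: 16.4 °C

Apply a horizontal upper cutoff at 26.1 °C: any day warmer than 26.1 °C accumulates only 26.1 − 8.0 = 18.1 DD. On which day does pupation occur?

day 5

Daily DD above 8.0 °C (capped at 18.1): 4.2, 0.0, 18.1, 6.0, 8.6, 17.5, 7.6, 2.3, 9.0, 15.5, 18.1, 6.1, 8.4.
Cumulative: 4.2, 4.2, 22.3, 28.3, 36.9, 54.4, 62.0, 64.3, 73.3, 88.8, 106.9, 113.0, 121.4.
The total first reaches 29 DD on day 5.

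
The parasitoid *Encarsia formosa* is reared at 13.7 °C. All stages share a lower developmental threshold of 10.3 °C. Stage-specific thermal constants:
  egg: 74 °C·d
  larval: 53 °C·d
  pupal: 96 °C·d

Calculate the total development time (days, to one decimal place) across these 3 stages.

Daily accumulation at 13.7 °C = 13.7 − 10.3 = 3.4 DD/day.
Total K = 74 + 53 + 96 = 223 DD.
Total duration = 223 / 3.4 = 65.588 ≈ 65.6 days.

65.6 days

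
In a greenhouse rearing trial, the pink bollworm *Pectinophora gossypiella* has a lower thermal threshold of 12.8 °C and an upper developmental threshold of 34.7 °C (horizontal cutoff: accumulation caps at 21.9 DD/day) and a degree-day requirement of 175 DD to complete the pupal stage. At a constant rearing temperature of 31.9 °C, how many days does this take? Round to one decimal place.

Daily accumulation = 31.9 − 12.8 = 19.1 DD/day.
Duration = 175 / 19.1 = 9.162 ≈ 9.2 days.

9.2 days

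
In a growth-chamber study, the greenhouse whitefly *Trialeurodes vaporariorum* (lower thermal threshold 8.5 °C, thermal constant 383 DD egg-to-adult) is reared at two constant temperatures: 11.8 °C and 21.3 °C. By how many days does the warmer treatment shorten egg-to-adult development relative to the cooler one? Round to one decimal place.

86.1 days

At 11.8 °C: 383 / (11.8 − 8.5) = 383 / 3.3 = 116.061 d.
At 21.3 °C: 383 / (21.3 − 8.5) = 383 / 12.8 = 29.922 d.
Difference = |116.061 − 29.922| = 86.139 ≈ 86.1 days.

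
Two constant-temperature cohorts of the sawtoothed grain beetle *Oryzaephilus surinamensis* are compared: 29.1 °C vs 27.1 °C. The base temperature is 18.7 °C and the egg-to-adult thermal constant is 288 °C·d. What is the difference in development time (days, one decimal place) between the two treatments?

6.6 days

At 29.1 °C: 288 / (29.1 − 18.7) = 288 / 10.4 = 27.692 d.
At 27.1 °C: 288 / (27.1 − 18.7) = 288 / 8.4 = 34.286 d.
Difference = |27.692 − 34.286| = 6.593 ≈ 6.6 days.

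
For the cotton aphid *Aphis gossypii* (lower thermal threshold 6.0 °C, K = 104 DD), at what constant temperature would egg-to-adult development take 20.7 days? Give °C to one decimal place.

Required daily accumulation = 104 / 20.7 = 5.024 DD/day.
T = T_base + 5.024 = 6.0 + 5.024 = 11.024 ≈ 11.0 °C.

11.0 °C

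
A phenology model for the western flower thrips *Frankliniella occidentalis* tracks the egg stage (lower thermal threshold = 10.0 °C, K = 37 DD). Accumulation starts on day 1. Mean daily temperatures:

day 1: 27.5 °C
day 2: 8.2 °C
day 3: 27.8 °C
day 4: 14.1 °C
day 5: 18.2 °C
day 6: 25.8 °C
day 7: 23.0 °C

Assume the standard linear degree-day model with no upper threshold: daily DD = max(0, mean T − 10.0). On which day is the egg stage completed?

Daily DD above 10.0 °C: 17.5, 0.0, 17.8, 4.1, 8.2, 15.8, 13.0.
Cumulative: 17.5, 17.5, 35.3, 39.4, 47.6, 63.4, 76.4.
The total first reaches 37 DD on day 4.

day 4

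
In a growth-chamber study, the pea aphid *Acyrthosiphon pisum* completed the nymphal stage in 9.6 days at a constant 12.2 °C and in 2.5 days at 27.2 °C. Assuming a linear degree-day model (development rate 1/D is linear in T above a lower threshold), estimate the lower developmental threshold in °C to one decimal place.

6.9 °C

Equal thermal constants: D₁(T₁ − T_b) = D₂(T₂ − T_b).
9.6·(12.2 − T_b) = 2.5·(27.2 − T_b)
T_b = (9.6·12.2 − 2.5·27.2) / (9.6 − 2.5) = 49.12 / 7.1 = 6.918 °C ≈ 6.9 °C.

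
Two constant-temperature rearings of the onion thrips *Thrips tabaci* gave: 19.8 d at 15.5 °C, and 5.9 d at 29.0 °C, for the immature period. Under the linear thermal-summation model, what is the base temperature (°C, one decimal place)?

Equal thermal constants: D₁(T₁ − T_b) = D₂(T₂ − T_b).
19.8·(15.5 − T_b) = 5.9·(29.0 − T_b)
T_b = (19.8·15.5 − 5.9·29.0) / (19.8 − 5.9) = 135.80 / 13.9 = 9.770 °C ≈ 9.8 °C.

9.8 °C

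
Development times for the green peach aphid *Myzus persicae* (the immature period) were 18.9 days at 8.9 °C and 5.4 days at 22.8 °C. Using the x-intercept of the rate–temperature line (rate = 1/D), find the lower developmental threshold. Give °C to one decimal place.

Under the model K = D·(T − T_b), so D₁·(T₁ − T_b) = D₂·(T₂ − T_b).
18.9·(8.9 − T_b) = 5.4·(22.8 − T_b)
T_b = (18.9·8.9 − 5.4·22.8) / (18.9 − 5.4) = 45.09 / 13.5 = 3.340 °C ≈ 3.3 °C.

3.3 °C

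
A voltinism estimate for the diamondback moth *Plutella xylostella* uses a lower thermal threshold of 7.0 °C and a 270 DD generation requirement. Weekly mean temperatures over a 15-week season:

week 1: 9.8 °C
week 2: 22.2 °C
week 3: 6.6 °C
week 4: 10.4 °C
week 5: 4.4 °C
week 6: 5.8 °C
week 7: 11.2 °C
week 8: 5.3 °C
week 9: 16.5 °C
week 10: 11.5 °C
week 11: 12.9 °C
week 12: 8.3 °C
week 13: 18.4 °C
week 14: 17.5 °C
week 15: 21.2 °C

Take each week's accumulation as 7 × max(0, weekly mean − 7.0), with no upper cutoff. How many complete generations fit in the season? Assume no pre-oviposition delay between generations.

Weekly DD (7 × max(0, T̄ − 7.0)): 19.6, 106.4, 0.0, 23.8, 0.0, 0.0, 29.4, 0.0, 66.5, 31.5, 41.3, 9.1, 79.8, 73.5, 99.4.
Season total = 580.3 DD.
Complete generations = ⌊580.3 / 270⌋ = 2.

2 generations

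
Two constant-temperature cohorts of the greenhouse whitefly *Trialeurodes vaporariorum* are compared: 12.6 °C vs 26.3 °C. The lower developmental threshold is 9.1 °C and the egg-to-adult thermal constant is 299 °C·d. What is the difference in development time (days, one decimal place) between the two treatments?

At 12.6 °C: 299 / (12.6 − 9.1) = 299 / 3.5 = 85.429 d.
At 26.3 °C: 299 / (26.3 − 9.1) = 299 / 17.2 = 17.384 d.
Difference = |85.429 − 17.384| = 68.045 ≈ 68.0 days.

68.0 days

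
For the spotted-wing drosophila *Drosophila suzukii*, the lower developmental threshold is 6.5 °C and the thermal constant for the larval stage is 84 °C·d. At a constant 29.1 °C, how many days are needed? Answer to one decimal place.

Daily accumulation = 29.1 − 6.5 = 22.6 DD/day.
Duration = 84 / 22.6 = 3.717 ≈ 3.7 days.

3.7 days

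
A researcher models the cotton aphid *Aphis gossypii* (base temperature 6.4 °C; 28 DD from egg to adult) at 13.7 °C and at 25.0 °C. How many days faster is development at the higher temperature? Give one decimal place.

2.3 days

At 13.7 °C: 28 / (13.7 − 6.4) = 28 / 7.3 = 3.836 d.
At 25.0 °C: 28 / (25.0 − 6.4) = 28 / 18.6 = 1.505 d.
Difference = |3.836 − 1.505| = 2.330 ≈ 2.3 days.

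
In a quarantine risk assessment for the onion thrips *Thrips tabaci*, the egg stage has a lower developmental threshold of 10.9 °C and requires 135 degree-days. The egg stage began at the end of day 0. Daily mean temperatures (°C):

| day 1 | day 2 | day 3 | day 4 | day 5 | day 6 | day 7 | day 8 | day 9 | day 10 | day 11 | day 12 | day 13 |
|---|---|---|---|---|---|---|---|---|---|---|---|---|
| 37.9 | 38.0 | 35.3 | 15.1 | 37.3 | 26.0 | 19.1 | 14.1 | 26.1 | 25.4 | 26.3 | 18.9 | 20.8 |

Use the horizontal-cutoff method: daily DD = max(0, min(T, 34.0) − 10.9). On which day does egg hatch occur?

day 9

Daily DD above 10.9 °C (capped at 23.1): 23.1, 23.1, 23.1, 4.2, 23.1, 15.1, 8.2, 3.2, 15.2, 14.5, 15.4, 8.0, 9.9.
Cumulative: 23.1, 46.2, 69.3, 73.5, 96.6, 111.7, 119.9, 123.1, 138.3, 152.8, 168.2, 176.2, 186.1.
The total first reaches 135 DD on day 9.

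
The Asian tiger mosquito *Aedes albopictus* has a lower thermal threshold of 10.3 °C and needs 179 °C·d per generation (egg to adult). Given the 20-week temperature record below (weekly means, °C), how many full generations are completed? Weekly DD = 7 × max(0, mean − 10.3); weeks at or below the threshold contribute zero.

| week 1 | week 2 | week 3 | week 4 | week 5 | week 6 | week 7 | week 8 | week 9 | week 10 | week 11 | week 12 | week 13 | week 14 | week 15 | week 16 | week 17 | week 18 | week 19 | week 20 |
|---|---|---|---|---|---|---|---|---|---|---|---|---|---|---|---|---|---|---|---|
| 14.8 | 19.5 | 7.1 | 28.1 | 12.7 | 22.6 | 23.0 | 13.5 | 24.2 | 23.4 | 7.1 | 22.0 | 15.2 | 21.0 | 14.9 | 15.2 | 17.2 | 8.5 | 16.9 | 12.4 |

5 generations

Weekly DD (7 × max(0, T̄ − 10.3)): 31.5, 64.4, 0.0, 124.6, 16.8, 86.1, 88.9, 22.4, 97.3, 91.7, 0.0, 81.9, 34.3, 74.9, 32.2, 34.3, 48.3, 0.0, 46.2, 14.7.
Season total = 990.5 DD.
Complete generations = ⌊990.5 / 179⌋ = 5.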